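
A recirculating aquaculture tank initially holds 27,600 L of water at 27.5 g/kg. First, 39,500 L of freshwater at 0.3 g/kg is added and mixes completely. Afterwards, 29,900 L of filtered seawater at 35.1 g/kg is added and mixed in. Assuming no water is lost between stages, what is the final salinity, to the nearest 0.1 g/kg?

18.8 g/kg

Total salt / total volume:
Initial salt = 27,600×27.5 = 759,000
After stage 1: salt = 759,000 + 39,500×0.3 = 770,850; volume = 67,100 L; S = 11.488 g/kg
After stage 2: salt = 770,850 + 29,900×35.1 = 1,820,340; volume = 97,000 L
S = 1,820,340 / 97,000 = 18.7664 g/kg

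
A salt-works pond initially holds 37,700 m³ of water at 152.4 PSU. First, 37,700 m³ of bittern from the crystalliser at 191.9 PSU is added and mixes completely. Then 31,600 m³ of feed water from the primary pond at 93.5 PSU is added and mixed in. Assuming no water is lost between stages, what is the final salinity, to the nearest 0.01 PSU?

Conserving salt mass:
Initial salt = 37,700×152.4 = 5,745,480
After stage 1: salt = 5,745,480 + 37,700×191.9 = 12,980,110; volume = 75,400 m³; S = 172.15 PSU
After stage 2: salt = 12,980,110 + 31,600×93.5 = 15,934,710; volume = 107,000 m³
S = 15,934,710 / 107,000 = 148.9225 PSU

148.92 PSU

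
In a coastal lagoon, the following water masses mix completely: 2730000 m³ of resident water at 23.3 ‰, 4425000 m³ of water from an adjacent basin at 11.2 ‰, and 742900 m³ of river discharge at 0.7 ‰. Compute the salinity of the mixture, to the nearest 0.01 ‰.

Weighted by volume,
salt = 2,730,000×23.3 + 4,425,000×11.2 + 742,900×0.7 = 63,609,000 + 49,560,000 + 520,030 = 113,689,030
volume = 2,730,000 + 4,425,000 + 742,900 = 7,897,900 m³
S = 113,689,030 / 7,897,900 = 14.3948 ‰

14.39 ‰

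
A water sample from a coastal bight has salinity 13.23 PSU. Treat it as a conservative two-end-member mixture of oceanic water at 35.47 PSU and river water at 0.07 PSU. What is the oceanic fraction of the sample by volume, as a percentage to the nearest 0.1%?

37.2%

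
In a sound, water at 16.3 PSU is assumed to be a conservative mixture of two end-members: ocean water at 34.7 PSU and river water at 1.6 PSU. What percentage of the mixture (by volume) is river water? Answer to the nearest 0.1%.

Let f be the freshwater fraction. Salt balance per unit volume:
f×1.6 + (1−f)×34.7 = 16.3
f = (34.7 − 16.3) / (34.7 − 1.6) = 18.4/33.1 = 0.5559

55.6%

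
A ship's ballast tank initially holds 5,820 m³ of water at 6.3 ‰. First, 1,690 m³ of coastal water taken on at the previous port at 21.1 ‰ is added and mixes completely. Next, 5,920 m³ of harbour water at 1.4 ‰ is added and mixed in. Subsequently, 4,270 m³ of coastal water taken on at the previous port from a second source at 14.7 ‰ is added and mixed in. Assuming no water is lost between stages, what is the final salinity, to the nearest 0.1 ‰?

By conservation of dissolved salt,
Initial salt = 5,820×6.3 = 36,666
After stage 1: salt = 36,666 + 1,690×21.1 = 72,325; volume = 7,510 m³; S = 9.63 ‰
After stage 2: salt = 72,325 + 5,920×1.4 = 80,613; volume = 13,430 m³; S = 6.002 ‰
After stage 3: salt = 80,613 + 4,270×14.7 = 143,382; volume = 17,700 m³
S = 143,382 / 17,700 = 8.1007 ‰

8.1 ‰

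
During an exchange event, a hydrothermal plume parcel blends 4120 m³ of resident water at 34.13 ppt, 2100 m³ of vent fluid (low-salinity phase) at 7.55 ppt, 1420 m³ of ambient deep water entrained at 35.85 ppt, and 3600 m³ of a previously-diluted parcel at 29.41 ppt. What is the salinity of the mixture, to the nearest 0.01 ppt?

27.87 ppt

Conserving salt mass:
salt = 4,120×34.13 + 2,100×7.55 + 1,420×35.85 + 3,600×29.41 = 140,615.6 + 15,855 + 50,907 + 105,876 = 313,253.6
volume = 4,120 + 2,100 + 1,420 + 3,600 = 11,240 m³
S = 313,253.6 / 11,240 = 27.8695 ppt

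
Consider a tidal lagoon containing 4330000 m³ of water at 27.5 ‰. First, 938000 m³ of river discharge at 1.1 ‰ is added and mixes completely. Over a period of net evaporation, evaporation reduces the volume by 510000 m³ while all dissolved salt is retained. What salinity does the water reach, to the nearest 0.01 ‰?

After mixing: salt = 4,330,000×27.5 + 938,000×1.1 = 120,106,800; volume = 5,268,000 m³
After evaporation: salt unchanged = 120,106,800; volume = 5,268,000 − 510,000 = 4,758,000 m³
S = 120,106,800 / 4,758,000 = 25.2431 ‰

25.24 ‰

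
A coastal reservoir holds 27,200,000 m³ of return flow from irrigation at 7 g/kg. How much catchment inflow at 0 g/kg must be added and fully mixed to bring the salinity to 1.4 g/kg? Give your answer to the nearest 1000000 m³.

109000000 m³

Salt balance: 27,200,000×7 + V×0 = (27,200,000+V)×1.4
190,400,000 + 0V = 38,080,000 + 1.4V
152,320,000 = 1.4V
V = 108,800,000 m³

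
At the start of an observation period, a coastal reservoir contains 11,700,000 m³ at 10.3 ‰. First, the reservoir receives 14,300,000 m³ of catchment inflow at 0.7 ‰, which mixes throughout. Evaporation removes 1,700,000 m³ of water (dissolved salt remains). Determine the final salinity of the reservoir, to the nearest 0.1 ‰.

5.4 ‰

After mixing: salt = 11,700,000×10.3 + 14,300,000×0.7 = 130,520,000; volume = 26,000,000 m³
After evaporation: salt unchanged = 130,520,000; volume = 26,000,000 − 1,700,000 = 24,300,000 m³
S = 130,520,000 / 24,300,000 = 5.3712 ‰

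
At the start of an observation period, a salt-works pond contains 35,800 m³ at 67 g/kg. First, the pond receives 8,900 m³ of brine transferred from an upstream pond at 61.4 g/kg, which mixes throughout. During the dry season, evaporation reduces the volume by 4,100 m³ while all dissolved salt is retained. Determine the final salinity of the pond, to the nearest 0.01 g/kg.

72.54 g/kg

After mixing: salt = 35,800×67 + 8,900×61.4 = 2,945,060; volume = 44,700 m³
After evaporation: salt unchanged = 2,945,060; volume = 44,700 − 4,100 = 40,600 m³
S = 2,945,060 / 40,600 = 72.5384 g/kg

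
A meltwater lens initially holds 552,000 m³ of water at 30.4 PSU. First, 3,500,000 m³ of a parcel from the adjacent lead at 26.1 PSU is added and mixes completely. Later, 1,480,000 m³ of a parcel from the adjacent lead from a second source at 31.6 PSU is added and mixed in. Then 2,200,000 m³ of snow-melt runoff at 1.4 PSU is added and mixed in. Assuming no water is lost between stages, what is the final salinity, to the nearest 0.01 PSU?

Conserving salt mass:
Initial salt = 552,000×30.4 = 16,780,800
After stage 1: salt = 16,780,800 + 3,500,000×26.1 = 108,130,800; volume = 4,052,000 m³; S = 26.686 PSU
After stage 2: salt = 108,130,800 + 1,480,000×31.6 = 154,898,800; volume = 5,532,000 m³; S = 28.001 PSU
After stage 3: salt = 154,898,800 + 2,200,000×1.4 = 157,978,800; volume = 7,732,000 m³
S = 157,978,800 / 7,732,000 = 20.4318 PSU

20.43 PSU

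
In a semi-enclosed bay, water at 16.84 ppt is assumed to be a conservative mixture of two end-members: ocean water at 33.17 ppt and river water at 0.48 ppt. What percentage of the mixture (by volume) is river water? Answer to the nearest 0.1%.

50.0%

Let f be the freshwater fraction. Salt balance per unit volume:
f×0.48 + (1−f)×33.17 = 16.84
f = (33.17 − 16.84) / (33.17 − 0.48) = 16.33/32.69 = 0.4995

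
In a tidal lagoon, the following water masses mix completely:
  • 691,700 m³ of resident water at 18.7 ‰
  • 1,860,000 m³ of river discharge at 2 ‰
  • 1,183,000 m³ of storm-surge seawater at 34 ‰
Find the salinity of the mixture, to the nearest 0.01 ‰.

15.23 ‰

Conserving salt mass:
salt = 691,700×18.7 + 1,860,000×2 + 1,183,000×34 = 12,934,790 + 3,720,000 + 40,222,000 = 56,876,790
volume = 691,700 + 1,860,000 + 1,183,000 = 3,734,700 m³
S = 56,876,790 / 3,734,700 = 15.2293 ‰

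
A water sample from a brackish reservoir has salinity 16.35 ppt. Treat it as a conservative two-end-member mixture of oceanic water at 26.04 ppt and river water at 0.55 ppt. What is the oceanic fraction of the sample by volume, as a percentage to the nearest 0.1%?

62.0%

Let g be the oceanic fraction. Salt balance per unit volume:
g×26.04 + (1−g)×0.55 = 16.35
g = (16.35 − 0.55) / (26.04 − 0.55) = 15.8/25.49 = 0.6199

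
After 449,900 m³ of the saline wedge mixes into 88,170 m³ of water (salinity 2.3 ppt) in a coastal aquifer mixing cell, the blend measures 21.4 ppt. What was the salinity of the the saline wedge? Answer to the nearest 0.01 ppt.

Salt balance: 88,170×2.3 + 449,900×S = 538,070×21.4
202,791 + 449,900·S = 11,514,698
S = (11,514,698 − 202,791) / 449,900 = 25.1432 ppt

25.14 ppt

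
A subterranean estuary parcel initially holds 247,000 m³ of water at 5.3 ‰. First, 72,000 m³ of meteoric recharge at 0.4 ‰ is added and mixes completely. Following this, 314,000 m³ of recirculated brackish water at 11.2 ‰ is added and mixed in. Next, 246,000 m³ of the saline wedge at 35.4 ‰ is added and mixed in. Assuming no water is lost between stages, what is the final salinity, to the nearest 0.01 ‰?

Conserving salt mass:
Initial salt = 247,000×5.3 = 1,309,100
After stage 1: salt = 1,309,100 + 72,000×0.4 = 1,337,900; volume = 319,000 m³; S = 4.194 ‰
After stage 2: salt = 1,337,900 + 314,000×11.2 = 4,854,700; volume = 633,000 m³; S = 7.669 ‰
After stage 3: salt = 4,854,700 + 246,000×35.4 = 13,563,100; volume = 879,000 m³
S = 13,563,100 / 879,000 = 15.4301 ‰

15.43 ‰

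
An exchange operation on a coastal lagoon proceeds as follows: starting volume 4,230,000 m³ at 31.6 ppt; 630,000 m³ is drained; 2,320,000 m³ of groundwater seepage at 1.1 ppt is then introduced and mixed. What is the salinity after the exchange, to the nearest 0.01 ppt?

19.65 ppt

Remaining after removal: 3,600,000 m³ at 31.6 ppt (salt = 113,760,000)
After addition: salt = 113,760,000 + 2,320,000×1.1 = 116,312,000; volume = 5,920,000 m³
S = 116,312,000 / 5,920,000 = 19.6473 ppt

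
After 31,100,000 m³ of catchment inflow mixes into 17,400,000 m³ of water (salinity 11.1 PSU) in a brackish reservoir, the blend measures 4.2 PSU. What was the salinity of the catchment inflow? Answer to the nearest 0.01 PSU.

0.34 PSU

Salt balance: 17,400,000×11.1 + 31,100,000×S = 48,500,000×4.2
193,140,000 + 31,100,000·S = 203,700,000
S = (203,700,000 − 193,140,000) / 31,100,000 = 0.3395 PSU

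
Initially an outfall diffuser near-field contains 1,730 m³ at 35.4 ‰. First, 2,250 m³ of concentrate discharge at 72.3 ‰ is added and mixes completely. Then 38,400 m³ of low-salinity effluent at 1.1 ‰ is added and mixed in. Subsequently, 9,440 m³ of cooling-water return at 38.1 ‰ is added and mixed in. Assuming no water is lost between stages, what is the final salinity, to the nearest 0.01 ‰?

By conservation of dissolved salt,
Initial salt = 1,730×35.4 = 61,242
After stage 1: salt = 61,242 + 2,250×72.3 = 223,917; volume = 3,980 m³; S = 56.261 ‰
After stage 2: salt = 223,917 + 38,400×1.1 = 266,157; volume = 42,380 m³; S = 6.28 ‰
After stage 3: salt = 266,157 + 9,440×38.1 = 625,821; volume = 51,820 m³
S = 625,821 / 51,820 = 12.0768 ‰

12.08 ‰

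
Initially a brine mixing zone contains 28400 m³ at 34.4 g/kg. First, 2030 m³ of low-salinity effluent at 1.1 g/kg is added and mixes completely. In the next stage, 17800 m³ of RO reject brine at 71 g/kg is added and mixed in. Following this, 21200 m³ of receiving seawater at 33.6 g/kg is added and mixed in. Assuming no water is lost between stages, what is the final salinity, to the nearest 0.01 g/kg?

42.57 g/kg

By conservation of dissolved salt,
Initial salt = 28,400×34.4 = 976,960
After stage 1: salt = 976,960 + 2,030×1.1 = 979,193; volume = 30,430 m³; S = 32.179 g/kg
After stage 2: salt = 979,193 + 17,800×71 = 2,242,993; volume = 48,230 m³; S = 46.506 g/kg
After stage 3: salt = 2,242,993 + 21,200×33.6 = 2,955,313; volume = 69,430 m³
S = 2,955,313 / 69,430 = 42.5654 g/kg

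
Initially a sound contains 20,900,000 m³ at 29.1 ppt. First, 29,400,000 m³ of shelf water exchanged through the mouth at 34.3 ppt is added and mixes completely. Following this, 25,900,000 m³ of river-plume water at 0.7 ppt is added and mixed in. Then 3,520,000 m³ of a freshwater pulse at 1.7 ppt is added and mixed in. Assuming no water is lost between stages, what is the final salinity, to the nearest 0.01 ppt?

20.58 ppt

Conserving salt mass:
Initial salt = 20,900,000×29.1 = 608,190,000
After stage 1: salt = 608,190,000 + 29,400,000×34.3 = 1,616,610,000; volume = 50,300,000 m³; S = 32.139 ppt
After stage 2: salt = 1,616,610,000 + 25,900,000×0.7 = 1,634,740,000; volume = 76,200,000 m³; S = 21.453 ppt
After stage 3: salt = 1,634,740,000 + 3,520,000×1.7 = 1,640,724,000; volume = 79,720,000 m³
S = 1,640,724,000 / 79,720,000 = 20.5811 ppt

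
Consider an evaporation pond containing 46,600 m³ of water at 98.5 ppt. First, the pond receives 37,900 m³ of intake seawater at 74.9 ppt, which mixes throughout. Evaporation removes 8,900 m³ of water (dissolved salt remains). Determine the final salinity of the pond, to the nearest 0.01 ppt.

After mixing: salt = 46,600×98.5 + 37,900×74.9 = 7,428,810; volume = 84,500 m³
After evaporation: salt unchanged = 7,428,810; volume = 84,500 − 8,900 = 75,600 m³
S = 7,428,810 / 75,600 = 98.2647 ppt

98.26 ppt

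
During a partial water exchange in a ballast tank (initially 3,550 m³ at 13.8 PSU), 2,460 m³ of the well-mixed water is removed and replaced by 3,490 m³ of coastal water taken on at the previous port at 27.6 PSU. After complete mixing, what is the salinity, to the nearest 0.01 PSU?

Remaining after removal: 1,090 m³ at 13.8 PSU (salt = 15,042)
After addition: salt = 15,042 + 3,490×27.6 = 111,366; volume = 4,580 m³
S = 111,366 / 4,580 = 24.3157 PSU

24.32 PSU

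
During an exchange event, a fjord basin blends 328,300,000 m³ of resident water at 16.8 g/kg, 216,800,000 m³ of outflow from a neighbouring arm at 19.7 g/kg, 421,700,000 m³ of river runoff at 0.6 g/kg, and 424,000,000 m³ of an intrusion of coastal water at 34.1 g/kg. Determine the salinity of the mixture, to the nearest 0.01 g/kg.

17.61 g/kg

Total salt / total volume:
salt = 328,300,000×16.8 + 216,800,000×19.7 + 421,700,000×0.6 + 424,000,000×34.1 = 5,515,440,000 + 4,270,960,000 + 253,020,000 + 14,458,400,000 = 24,497,820,000
volume = 328,300,000 + 216,800,000 + 421,700,000 + 424,000,000 = 1,390,800,000 m³
S = 24,497,820,000 / 1,390,800,000 = 17.6142 g/kg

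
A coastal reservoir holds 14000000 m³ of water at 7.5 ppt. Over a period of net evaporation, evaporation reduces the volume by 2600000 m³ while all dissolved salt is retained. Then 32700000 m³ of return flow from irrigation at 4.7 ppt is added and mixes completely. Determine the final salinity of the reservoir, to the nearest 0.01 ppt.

5.87 ppt

After evaporation: salt = 14,000,000×7.5 = 105,000,000; volume = 14,000,000 − 2,600,000 = 11,400,000 m³
After mixing: salt = 105,000,000 + 32,700,000×4.7 = 258,690,000; volume = 11,400,000 + 32,700,000 = 44,100,000 m³
S = 258,690,000 / 44,100,000 = 5.866 ppt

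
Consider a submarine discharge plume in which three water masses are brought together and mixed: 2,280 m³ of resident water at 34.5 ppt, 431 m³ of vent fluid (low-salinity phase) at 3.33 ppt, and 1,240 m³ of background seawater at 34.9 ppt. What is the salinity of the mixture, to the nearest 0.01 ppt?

31.23 ppt

Salt balance:
salt = 2,280×34.5 + 431×3.33 + 1,240×34.9 = 78,660 + 1,435.23 + 43,276 = 123,371.23
volume = 2,280 + 431 + 1,240 = 3,951 m³
S = 123,371.23 / 3,951 = 31.2253 ppt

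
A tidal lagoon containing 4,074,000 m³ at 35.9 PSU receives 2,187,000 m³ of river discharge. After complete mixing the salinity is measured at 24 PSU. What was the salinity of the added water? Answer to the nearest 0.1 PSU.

1.8 PSU

Salt balance: 4,074,000×35.9 + 2,187,000×S = 6,261,000×24
146,256,600 + 2,187,000·S = 150,264,000
S = (150,264,000 − 146,256,600) / 2,187,000 = 1.8324 PSU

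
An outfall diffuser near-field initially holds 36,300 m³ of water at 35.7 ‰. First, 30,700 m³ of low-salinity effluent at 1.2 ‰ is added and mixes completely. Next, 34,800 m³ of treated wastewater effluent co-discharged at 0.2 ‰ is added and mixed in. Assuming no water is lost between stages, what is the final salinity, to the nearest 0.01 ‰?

13.16 ‰

Conserving salt mass:
Initial salt = 36,300×35.7 = 1,295,910
After stage 1: salt = 1,295,910 + 30,700×1.2 = 1,332,750; volume = 67,000 m³; S = 19.892 ‰
After stage 2: salt = 1,332,750 + 34,800×0.2 = 1,339,710; volume = 101,800 m³
S = 1,339,710 / 101,800 = 13.1602 ‰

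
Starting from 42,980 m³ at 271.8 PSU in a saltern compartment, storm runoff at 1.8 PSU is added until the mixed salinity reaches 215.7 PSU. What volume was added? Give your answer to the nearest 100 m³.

11300 m³

Salt balance: 42,980×271.8 + V×1.8 = (42,980+V)×215.7
11,681,964 + 1.8V = 9,270,786 + 215.7V
2,411,178 = 213.9V
V = 11,272.45 m³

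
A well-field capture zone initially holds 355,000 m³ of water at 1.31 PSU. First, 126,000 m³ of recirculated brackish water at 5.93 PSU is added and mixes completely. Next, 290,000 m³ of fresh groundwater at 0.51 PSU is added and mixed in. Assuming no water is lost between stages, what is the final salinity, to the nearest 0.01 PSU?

Weighted by volume,
Initial salt = 355,000×1.31 = 465,050
After stage 1: salt = 465,050 + 126,000×5.93 = 1,212,230; volume = 481,000 m³; S = 2.52 PSU
After stage 2: salt = 1,212,230 + 290,000×0.51 = 1,360,130; volume = 771,000 m³
S = 1,360,130 / 771,000 = 1.7641 PSU

1.76 PSU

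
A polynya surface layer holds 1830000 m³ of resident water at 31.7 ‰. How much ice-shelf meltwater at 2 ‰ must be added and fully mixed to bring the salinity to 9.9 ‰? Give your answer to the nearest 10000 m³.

5050000 m³

Salt balance: 1,830,000×31.7 + V×2 = (1,830,000+V)×9.9
58,011,000 + 2V = 18,117,000 + 9.9V
39,894,000 = 7.9V
V = 5,049,873.42 m³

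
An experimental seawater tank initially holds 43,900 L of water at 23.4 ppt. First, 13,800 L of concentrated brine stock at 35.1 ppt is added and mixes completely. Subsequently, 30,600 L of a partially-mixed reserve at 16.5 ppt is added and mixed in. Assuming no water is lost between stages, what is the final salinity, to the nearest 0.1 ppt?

22.8 ppt

Salt balance:
Initial salt = 43,900×23.4 = 1,027,260
After stage 1: salt = 1,027,260 + 13,800×35.1 = 1,511,640; volume = 57,700 L; S = 26.198 ppt
After stage 2: salt = 1,511,640 + 30,600×16.5 = 2,016,540; volume = 88,300 L
S = 2,016,540 / 88,300 = 22.8374 ppt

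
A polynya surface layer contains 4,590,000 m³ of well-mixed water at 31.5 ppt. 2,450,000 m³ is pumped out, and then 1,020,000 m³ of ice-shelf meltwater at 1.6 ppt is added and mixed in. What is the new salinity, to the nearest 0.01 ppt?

21.85 ppt

Remaining after removal: 2,140,000 m³ at 31.5 ppt (salt = 67,410,000)
After addition: salt = 67,410,000 + 1,020,000×1.6 = 69,042,000; volume = 3,160,000 m³
S = 69,042,000 / 3,160,000 = 21.8487 ppt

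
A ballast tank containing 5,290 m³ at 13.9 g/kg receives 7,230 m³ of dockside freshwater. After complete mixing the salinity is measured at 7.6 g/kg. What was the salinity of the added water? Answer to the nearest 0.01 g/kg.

Salt balance: 5,290×13.9 + 7,230×S = 12,520×7.6
73,531 + 7,230·S = 95,152
S = (95,152 − 73,531) / 7,230 = 2.9905 g/kg

2.99 g/kg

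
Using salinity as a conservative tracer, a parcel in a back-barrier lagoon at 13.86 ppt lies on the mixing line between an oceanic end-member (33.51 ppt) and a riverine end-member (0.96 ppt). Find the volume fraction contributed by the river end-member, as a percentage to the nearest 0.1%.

Let f be the freshwater fraction. Salt balance per unit volume:
f×0.96 + (1−f)×33.51 = 13.86
f = (33.51 − 13.86) / (33.51 − 0.96) = 19.65/32.55 = 0.6037

60.4%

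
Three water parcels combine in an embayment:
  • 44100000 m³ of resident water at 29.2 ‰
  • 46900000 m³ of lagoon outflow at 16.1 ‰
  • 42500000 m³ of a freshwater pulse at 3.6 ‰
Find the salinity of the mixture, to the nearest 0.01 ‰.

16.45 ‰

By conservation of dissolved salt,
salt = 44,100,000×29.2 + 46,900,000×16.1 + 42,500,000×3.6 = 1,287,720,000 + 755,090,000 + 153,000,000 = 2,195,810,000
volume = 44,100,000 + 46,900,000 + 42,500,000 = 133,500,000 m³
S = 2,195,810,000 / 133,500,000 = 16.448 ‰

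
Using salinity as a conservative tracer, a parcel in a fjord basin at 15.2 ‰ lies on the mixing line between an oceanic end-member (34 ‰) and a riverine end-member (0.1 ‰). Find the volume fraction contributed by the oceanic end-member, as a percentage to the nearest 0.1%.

44.5%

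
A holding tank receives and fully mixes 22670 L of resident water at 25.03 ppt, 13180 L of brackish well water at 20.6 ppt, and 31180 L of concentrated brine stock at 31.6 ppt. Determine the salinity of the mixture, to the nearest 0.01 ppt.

Conserving salt mass:
salt = 22,670×25.03 + 13,180×20.6 + 31,180×31.6 = 567,430.1 + 271,508 + 985,288 = 1,824,226.1
volume = 22,670 + 13,180 + 31,180 = 67,030 L
S = 1,824,226.1 / 67,030 = 27.2151 ppt

27.22 ppt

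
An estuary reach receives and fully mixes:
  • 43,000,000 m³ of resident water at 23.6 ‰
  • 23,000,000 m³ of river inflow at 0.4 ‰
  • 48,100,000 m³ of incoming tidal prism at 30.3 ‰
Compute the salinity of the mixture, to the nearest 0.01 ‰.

21.75 ‰

Salt balance:
salt = 43,000,000×23.6 + 23,000,000×0.4 + 48,100,000×30.3 = 1,014,800,000 + 9,200,000 + 1,457,430,000 = 2,481,430,000
volume = 43,000,000 + 23,000,000 + 48,100,000 = 114,100,000 m³
S = 2,481,430,000 / 114,100,000 = 21.7479 ‰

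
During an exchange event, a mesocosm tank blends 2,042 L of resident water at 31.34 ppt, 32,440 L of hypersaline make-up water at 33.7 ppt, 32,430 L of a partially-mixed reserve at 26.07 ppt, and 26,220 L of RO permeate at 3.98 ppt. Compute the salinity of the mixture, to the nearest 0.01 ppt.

22.62 ppt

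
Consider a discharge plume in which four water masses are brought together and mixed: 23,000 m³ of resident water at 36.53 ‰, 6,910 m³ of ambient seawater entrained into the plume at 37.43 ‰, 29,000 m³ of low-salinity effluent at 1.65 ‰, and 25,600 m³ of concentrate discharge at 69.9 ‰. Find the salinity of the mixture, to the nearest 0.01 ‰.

Mass of salt is conserved:
salt = 23,000×36.53 + 6,910×37.43 + 29,000×1.65 + 25,600×69.9 = 840,190 + 258,641.3 + 47,850 + 1,789,440 = 2,936,121.3
volume = 23,000 + 6,910 + 29,000 + 25,600 = 84,510 m³
S = 2,936,121.3 / 84,510 = 34.7429 ‰

34.74 ‰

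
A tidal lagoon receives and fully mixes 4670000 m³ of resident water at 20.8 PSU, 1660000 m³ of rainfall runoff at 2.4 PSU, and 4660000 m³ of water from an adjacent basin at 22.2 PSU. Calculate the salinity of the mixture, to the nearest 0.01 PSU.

18.61 PSU

Mass of salt is conserved:
salt = 4,670,000×20.8 + 1,660,000×2.4 + 4,660,000×22.2 = 97,136,000 + 3,984,000 + 103,452,000 = 204,572,000
volume = 4,670,000 + 1,660,000 + 4,660,000 = 10,990,000 m³
S = 204,572,000 / 10,990,000 = 18.6144 PSU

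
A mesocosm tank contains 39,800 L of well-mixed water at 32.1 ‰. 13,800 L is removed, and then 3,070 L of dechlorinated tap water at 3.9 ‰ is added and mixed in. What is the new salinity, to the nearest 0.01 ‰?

Remaining after removal: 26,000 L at 32.1 ‰ (salt = 834,600)
After addition: salt = 834,600 + 3,070×3.9 = 846,573; volume = 29,070 L
S = 846,573 / 29,070 = 29.1219 ‰

29.12 ‰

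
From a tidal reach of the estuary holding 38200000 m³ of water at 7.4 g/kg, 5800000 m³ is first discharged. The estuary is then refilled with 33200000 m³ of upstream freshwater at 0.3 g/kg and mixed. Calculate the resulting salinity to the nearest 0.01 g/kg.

3.81 g/kg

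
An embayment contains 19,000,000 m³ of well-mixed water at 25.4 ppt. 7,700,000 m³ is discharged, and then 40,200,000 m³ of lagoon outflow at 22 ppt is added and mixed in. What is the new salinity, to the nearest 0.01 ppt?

Remaining after removal: 11,300,000 m³ at 25.4 ppt (salt = 287,020,000)
After addition: salt = 287,020,000 + 40,200,000×22 = 1,171,420,000; volume = 51,500,000 m³
S = 1,171,420,000 / 51,500,000 = 22.746 ppt

22.75 ppt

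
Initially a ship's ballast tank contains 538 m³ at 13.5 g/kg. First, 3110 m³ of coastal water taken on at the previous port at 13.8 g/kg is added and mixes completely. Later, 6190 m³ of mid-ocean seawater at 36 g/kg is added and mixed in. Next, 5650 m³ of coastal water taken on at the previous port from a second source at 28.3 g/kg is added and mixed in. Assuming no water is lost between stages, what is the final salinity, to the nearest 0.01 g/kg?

27.95 g/kg

By conservation of dissolved salt,
Initial salt = 538×13.5 = 7,263
After stage 1: salt = 7,263 + 3,110×13.8 = 50,181; volume = 3,648 m³; S = 13.756 g/kg
After stage 2: salt = 50,181 + 6,190×36 = 273,021; volume = 9,838 m³; S = 27.752 g/kg
After stage 3: salt = 273,021 + 5,650×28.3 = 432,916; volume = 15,488 m³
S = 432,916 / 15,488 = 27.9517 g/kg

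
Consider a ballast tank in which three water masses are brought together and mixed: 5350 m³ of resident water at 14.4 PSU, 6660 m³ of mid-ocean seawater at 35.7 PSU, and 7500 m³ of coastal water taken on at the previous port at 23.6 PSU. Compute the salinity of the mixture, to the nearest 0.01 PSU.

25.21 PSU

Total salt / total volume:
salt = 5,350×14.4 + 6,660×35.7 + 7,500×23.6 = 77,040 + 237,762 + 177,000 = 491,802
volume = 5,350 + 6,660 + 7,500 = 19,510 m³
S = 491,802 / 19,510 = 25.2077 PSU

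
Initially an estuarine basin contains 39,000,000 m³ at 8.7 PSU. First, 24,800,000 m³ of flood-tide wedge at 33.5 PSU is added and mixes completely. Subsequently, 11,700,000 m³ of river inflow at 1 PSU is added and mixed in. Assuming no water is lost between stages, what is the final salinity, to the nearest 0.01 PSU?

Salt balance:
Initial salt = 39,000,000×8.7 = 339,300,000
After stage 1: salt = 339,300,000 + 24,800,000×33.5 = 1,170,100,000; volume = 63,800,000 m³; S = 18.34 PSU
After stage 2: salt = 1,170,100,000 + 11,700,000×1 = 1,181,800,000; volume = 75,500,000 m³
S = 1,181,800,000 / 75,500,000 = 15.653 PSU

15.65 PSU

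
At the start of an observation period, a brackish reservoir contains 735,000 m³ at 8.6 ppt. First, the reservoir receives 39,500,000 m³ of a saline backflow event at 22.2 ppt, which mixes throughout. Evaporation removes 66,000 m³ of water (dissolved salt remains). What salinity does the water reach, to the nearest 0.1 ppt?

After mixing: salt = 735,000×8.6 + 39,500,000×22.2 = 883,221,000; volume = 40,235,000 m³
After evaporation: salt unchanged = 883,221,000; volume = 40,235,000 − 66,000 = 40,169,000 m³
S = 883,221,000 / 40,169,000 = 21.9876 ppt

22.0 ppt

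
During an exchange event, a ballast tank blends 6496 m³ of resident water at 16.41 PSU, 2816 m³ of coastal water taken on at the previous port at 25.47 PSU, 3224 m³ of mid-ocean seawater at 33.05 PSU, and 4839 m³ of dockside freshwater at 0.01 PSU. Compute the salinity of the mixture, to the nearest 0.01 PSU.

Salt balance:
salt = 6,496×16.41 + 2,816×25.47 + 3,224×33.05 + 4,839×0.01 = 106,599.36 + 71,723.52 + 106,553.2 + 48.39 = 284,924.47
volume = 6,496 + 2,816 + 3,224 + 4,839 = 17,375 m³
S = 284,924.47 / 17,375 = 16.3985 PSU

16.40 PSU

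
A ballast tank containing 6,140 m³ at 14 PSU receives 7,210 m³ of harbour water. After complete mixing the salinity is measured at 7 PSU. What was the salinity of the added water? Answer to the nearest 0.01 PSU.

1.04 PSU

Salt balance: 6,140×14 + 7,210×S = 13,350×7
85,960 + 7,210·S = 93,450
S = (93,450 − 85,960) / 7,210 = 1.0388 PSU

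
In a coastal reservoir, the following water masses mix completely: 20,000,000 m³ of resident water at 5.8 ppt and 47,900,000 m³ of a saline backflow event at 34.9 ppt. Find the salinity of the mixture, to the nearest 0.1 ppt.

26.3 ppt

Mass of salt is conserved:
salt = 20,000,000×5.8 + 47,900,000×34.9 = 116,000,000 + 1,671,710,000 = 1,787,710,000
volume = 20,000,000 + 47,900,000 = 67,900,000 m³
S = 1,787,710,000 / 67,900,000 = 26.329 ppt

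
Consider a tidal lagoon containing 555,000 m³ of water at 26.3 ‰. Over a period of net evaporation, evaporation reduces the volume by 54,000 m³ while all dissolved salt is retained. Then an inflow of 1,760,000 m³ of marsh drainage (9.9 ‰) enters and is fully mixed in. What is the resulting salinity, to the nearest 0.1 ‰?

14.2 ‰

After evaporation: salt = 555,000×26.3 = 14,596,500; volume = 555,000 − 54,000 = 501,000 m³
After mixing: salt = 14,596,500 + 1,760,000×9.9 = 32,020,500; volume = 501,000 + 1,760,000 = 2,261,000 m³
S = 32,020,500 / 2,261,000 = 14.1621 ‰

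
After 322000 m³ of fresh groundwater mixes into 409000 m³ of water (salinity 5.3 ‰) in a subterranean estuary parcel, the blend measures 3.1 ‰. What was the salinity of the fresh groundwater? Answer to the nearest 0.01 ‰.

0.31 ‰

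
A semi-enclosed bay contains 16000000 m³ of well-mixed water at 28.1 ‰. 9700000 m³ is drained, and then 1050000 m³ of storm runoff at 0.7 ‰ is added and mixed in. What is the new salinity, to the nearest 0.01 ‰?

Remaining after removal: 6,300,000 m³ at 28.1 ‰ (salt = 177,030,000)
After addition: salt = 177,030,000 + 1,050,000×0.7 = 177,765,000; volume = 7,350,000 m³
S = 177,765,000 / 7,350,000 = 24.1857 ‰

24.19 ‰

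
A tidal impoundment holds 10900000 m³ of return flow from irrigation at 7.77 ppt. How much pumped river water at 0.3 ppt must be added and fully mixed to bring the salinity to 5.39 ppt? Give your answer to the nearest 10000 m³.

Salt balance: 10,900,000×7.77 + V×0.3 = (10,900,000+V)×5.39
84,693,000 + 0.3V = 58,751,000 + 5.39V
25,942,000 = 5.09V
V = 5,096,660.12 m³

5100000 m³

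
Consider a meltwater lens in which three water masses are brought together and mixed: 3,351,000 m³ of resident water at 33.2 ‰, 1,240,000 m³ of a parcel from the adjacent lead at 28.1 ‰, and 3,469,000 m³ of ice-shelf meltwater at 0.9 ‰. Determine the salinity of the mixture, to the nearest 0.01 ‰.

Weighted by volume,
salt = 3,351,000×33.2 + 1,240,000×28.1 + 3,469,000×0.9 = 111,253,200 + 34,844,000 + 3,122,100 = 149,219,300
volume = 3,351,000 + 1,240,000 + 3,469,000 = 8,060,000 m³
S = 149,219,300 / 8,060,000 = 18.5136 ‰

18.51 ‰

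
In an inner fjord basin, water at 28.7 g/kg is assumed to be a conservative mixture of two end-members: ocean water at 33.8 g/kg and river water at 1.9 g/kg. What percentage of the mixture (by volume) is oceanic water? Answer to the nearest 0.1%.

84.0%

Let g be the oceanic fraction. Salt balance per unit volume:
g×33.8 + (1−g)×1.9 = 28.7
g = (28.7 − 1.9) / (33.8 − 1.9) = 26.8/31.9 = 0.8401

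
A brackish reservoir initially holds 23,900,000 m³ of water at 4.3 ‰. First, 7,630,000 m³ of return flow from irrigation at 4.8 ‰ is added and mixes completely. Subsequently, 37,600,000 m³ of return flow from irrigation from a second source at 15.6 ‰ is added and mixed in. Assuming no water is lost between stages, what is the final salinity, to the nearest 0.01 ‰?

10.50 ‰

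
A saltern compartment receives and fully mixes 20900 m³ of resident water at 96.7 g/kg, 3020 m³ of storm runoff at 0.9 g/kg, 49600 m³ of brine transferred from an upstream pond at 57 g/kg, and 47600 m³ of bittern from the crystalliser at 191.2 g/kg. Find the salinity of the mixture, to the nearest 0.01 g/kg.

Mass of salt is conserved:
salt = 20,900×96.7 + 3,020×0.9 + 49,600×57 + 47,600×191.2 = 2,021,030 + 2,718 + 2,827,200 + 9,101,120 = 13,952,068
volume = 20,900 + 3,020 + 49,600 + 47,600 = 121,120 m³
S = 13,952,068 / 121,120 = 115.1921 g/kg

115.19 g/kg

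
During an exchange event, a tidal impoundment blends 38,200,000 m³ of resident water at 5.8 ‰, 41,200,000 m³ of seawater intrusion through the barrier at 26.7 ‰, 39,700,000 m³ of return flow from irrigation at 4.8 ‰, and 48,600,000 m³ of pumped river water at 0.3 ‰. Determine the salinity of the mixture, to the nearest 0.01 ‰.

By conservation of dissolved salt,
salt = 38,200,000×5.8 + 41,200,000×26.7 + 39,700,000×4.8 + 48,600,000×0.3 = 221,560,000 + 1,100,040,000 + 190,560,000 + 14,580,000 = 1,526,740,000
volume = 38,200,000 + 41,200,000 + 39,700,000 + 48,600,000 = 167,700,000 m³
S = 1,526,740,000 / 167,700,000 = 9.104 ‰

9.10 ‰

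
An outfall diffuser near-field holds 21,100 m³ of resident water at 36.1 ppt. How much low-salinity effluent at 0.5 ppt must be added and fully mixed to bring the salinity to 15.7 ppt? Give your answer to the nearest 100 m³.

Salt balance: 21,100×36.1 + V×0.5 = (21,100+V)×15.7
761,710 + 0.5V = 331,270 + 15.7V
430,440 = 15.2V
V = 28,318.42 m³

28300 m³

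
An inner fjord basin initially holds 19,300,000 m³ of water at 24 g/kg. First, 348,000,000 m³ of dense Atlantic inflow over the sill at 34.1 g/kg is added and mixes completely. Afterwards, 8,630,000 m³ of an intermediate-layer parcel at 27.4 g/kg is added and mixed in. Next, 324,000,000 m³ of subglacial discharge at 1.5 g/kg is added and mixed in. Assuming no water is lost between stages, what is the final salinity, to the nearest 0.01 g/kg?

18.65 g/kg

Conserving salt mass:
Initial salt = 19,300,000×24 = 463,200,000
After stage 1: salt = 463,200,000 + 348,000,000×34.1 = 12,330,000,000; volume = 367,300,000 m³; S = 33.569 g/kg
After stage 2: salt = 12,330,000,000 + 8,630,000×27.4 = 12,566,462,000; volume = 375,930,000 m³; S = 33.428 g/kg
After stage 3: salt = 12,566,462,000 + 324,000,000×1.5 = 13,052,462,000; volume = 699,930,000 m³
S = 13,052,462,000 / 699,930,000 = 18.6482 g/kg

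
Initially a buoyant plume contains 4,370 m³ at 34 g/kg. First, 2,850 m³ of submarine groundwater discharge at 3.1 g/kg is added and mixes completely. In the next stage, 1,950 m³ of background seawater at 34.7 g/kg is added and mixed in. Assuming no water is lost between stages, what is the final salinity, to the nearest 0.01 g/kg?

Mass of salt is conserved:
Initial salt = 4,370×34 = 148,580
After stage 1: salt = 148,580 + 2,850×3.1 = 157,415; volume = 7,220 m³; S = 21.803 g/kg
After stage 2: salt = 157,415 + 1,950×34.7 = 225,080; volume = 9,170 m³
S = 225,080 / 9,170 = 24.5453 g/kg

24.55 g/kg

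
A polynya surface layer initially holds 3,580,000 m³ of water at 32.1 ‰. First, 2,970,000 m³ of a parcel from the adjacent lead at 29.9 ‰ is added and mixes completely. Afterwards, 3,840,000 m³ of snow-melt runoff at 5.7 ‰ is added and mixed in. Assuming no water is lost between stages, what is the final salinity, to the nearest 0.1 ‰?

21.7 ‰

By conservation of dissolved salt,
Initial salt = 3,580,000×32.1 = 114,918,000
After stage 1: salt = 114,918,000 + 2,970,000×29.9 = 203,721,000; volume = 6,550,000 m³; S = 31.102 ‰
After stage 2: salt = 203,721,000 + 3,840,000×5.7 = 225,609,000; volume = 10,390,000 m³
S = 225,609,000 / 10,390,000 = 21.7141 ‰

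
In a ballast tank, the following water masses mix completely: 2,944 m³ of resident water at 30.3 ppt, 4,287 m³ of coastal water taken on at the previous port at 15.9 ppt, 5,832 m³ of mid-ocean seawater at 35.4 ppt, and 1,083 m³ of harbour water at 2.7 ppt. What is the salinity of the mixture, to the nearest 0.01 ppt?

Mass of salt is conserved:
salt = 2,944×30.3 + 4,287×15.9 + 5,832×35.4 + 1,083×2.7 = 89,203.2 + 68,163.3 + 206,452.8 + 2,924.1 = 366,743.4
volume = 2,944 + 4,287 + 5,832 + 1,083 = 14,146 m³
S = 366,743.4 / 14,146 = 25.9256 ppt

25.93 ppt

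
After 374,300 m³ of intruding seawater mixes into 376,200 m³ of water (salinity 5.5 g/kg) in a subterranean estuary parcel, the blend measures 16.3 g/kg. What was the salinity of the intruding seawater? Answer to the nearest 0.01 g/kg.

27.15 g/kg

Salt balance: 376,200×5.5 + 374,300×S = 750,500×16.3
2,069,100 + 374,300·S = 12,233,150
S = (12,233,150 − 2,069,100) / 374,300 = 27.1548 g/kg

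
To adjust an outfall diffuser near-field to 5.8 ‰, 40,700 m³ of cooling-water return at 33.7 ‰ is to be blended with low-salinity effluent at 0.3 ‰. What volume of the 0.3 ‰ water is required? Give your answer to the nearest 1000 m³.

206000 m³

Salt balance: 40,700×33.7 + V×0.3 = (40,700+V)×5.8
1,371,590 + 0.3V = 236,060 + 5.8V
1,135,530 = 5.5V
V = 206,460 m³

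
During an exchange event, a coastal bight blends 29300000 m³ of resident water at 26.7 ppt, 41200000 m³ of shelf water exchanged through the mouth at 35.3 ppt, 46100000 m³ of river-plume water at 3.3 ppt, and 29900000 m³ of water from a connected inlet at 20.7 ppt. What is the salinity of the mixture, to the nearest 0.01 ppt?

20.53 ppt

Salt balance:
salt = 29,300,000×26.7 + 41,200,000×35.3 + 46,100,000×3.3 + 29,900,000×20.7 = 782,310,000 + 1,454,360,000 + 152,130,000 + 618,930,000 = 3,007,730,000
volume = 29,300,000 + 41,200,000 + 46,100,000 + 29,900,000 = 146,500,000 m³
S = 3,007,730,000 / 146,500,000 = 20.5306 ppt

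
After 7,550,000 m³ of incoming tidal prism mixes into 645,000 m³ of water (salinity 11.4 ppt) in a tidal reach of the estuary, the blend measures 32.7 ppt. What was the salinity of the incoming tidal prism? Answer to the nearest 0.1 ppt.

34.5 ppt

Salt balance: 645,000×11.4 + 7,550,000×S = 8,195,000×32.7
7,353,000 + 7,550,000·S = 267,976,500
S = (267,976,500 − 7,353,000) / 7,550,000 = 34.5197 ppt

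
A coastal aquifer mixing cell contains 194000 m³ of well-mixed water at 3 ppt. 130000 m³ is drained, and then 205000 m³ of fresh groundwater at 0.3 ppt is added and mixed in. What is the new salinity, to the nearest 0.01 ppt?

Remaining after removal: 64,000 m³ at 3 ppt (salt = 192,000)
After addition: salt = 192,000 + 205,000×0.3 = 253,500; volume = 269,000 m³
S = 253,500 / 269,000 = 0.9424 ppt

0.94 ppt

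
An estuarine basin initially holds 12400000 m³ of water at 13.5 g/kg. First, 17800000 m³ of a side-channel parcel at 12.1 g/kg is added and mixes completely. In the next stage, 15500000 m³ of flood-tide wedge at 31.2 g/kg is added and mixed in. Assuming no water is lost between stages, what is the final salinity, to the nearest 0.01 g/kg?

Total salt / total volume:
Initial salt = 12,400,000×13.5 = 167,400,000
After stage 1: salt = 167,400,000 + 17,800,000×12.1 = 382,780,000; volume = 30,200,000 m³; S = 12.675 g/kg
After stage 2: salt = 382,780,000 + 15,500,000×31.2 = 866,380,000; volume = 45,700,000 m³
S = 866,380,000 / 45,700,000 = 18.958 g/kg

18.96 g/kg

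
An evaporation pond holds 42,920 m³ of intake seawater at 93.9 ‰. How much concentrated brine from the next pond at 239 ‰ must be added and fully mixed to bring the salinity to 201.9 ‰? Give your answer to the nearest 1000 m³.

125000 m³

Salt balance: 42,920×93.9 + V×239 = (42,920+V)×201.9
4,030,188 + 239V = 8,665,548 + 201.9V
4,635,360 = 37.1V
V = 124,942.32 m³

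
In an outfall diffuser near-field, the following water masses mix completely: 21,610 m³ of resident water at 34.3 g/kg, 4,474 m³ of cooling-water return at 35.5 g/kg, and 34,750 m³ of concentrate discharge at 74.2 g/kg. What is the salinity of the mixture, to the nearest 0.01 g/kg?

Weighted by volume,
salt = 21,610×34.3 + 4,474×35.5 + 34,750×74.2 = 741,223 + 158,827 + 2,578,450 = 3,478,500
volume = 21,610 + 4,474 + 34,750 = 60,834 m³
S = 3,478,500 / 60,834 = 57.1802 g/kg

57.18 g/kg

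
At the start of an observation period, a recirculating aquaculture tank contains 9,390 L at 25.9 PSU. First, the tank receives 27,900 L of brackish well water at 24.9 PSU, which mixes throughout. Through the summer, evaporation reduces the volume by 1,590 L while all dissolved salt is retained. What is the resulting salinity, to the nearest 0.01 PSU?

26.27 PSU

After mixing: salt = 9,390×25.9 + 27,900×24.9 = 937,911; volume = 37,290 L
After evaporation: salt unchanged = 937,911; volume = 37,290 − 1,590 = 35,700 L
S = 937,911 / 35,700 = 26.272 PSU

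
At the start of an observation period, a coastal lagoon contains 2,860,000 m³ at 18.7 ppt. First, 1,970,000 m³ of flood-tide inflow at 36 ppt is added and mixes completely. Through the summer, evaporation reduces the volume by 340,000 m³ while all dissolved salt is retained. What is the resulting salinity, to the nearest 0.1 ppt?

After mixing: salt = 2,860,000×18.7 + 1,970,000×36 = 124,402,000; volume = 4,830,000 m³
After evaporation: salt unchanged = 124,402,000; volume = 4,830,000 − 340,000 = 4,490,000 m³
S = 124,402,000 / 4,490,000 = 27.7065 ppt

27.7 ppt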